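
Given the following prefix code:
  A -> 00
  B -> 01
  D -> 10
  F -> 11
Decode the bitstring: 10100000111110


Decoding step by step:
Bits 10 -> D
Bits 10 -> D
Bits 00 -> A
Bits 00 -> A
Bits 11 -> F
Bits 11 -> F
Bits 10 -> D


Decoded message: DDAAFFD


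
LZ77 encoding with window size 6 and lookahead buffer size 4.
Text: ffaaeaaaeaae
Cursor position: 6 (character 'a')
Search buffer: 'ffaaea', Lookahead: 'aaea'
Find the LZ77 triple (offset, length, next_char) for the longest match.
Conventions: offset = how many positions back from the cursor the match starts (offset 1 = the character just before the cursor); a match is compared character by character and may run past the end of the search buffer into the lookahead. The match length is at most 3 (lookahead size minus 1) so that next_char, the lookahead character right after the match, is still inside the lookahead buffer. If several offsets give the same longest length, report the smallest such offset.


Try each offset into the search buffer:
  offset=1 (pos 5, char 'a'): match length 2
  offset=2 (pos 4, char 'e'): match length 0
  offset=3 (pos 3, char 'a'): match length 1
  offset=4 (pos 2, char 'a'): match length 3
  offset=5 (pos 1, char 'f'): match length 0
  offset=6 (pos 0, char 'f'): match length 0
Longest match has length 3 at offset 4.
next_char = character at position 6 + 3 = 9 -> 'a'

Best match: offset=4, length=3 (matching 'aae' starting at position 2)
LZ77 triple: (4, 3, 'a')


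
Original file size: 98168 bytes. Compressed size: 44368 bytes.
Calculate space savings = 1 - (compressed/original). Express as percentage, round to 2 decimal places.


ratio = compressed/original = 44368/98168 = 0.45196
savings = 1 - ratio = 1 - 0.45196 = 0.54804
as a percentage: 0.54804 * 100 = 54.8%

Space savings = 1 - 44368/98168 = 54.8%


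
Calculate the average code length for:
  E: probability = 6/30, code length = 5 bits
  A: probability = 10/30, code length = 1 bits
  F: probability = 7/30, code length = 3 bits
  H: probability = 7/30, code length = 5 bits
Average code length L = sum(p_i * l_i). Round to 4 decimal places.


Weighted contributions p_i * l_i:
  E: (6/30) * 5 = 30/30
  A: (10/30) * 1 = 10/30
  F: (7/30) * 3 = 21/30
  H: (7/30) * 5 = 35/30
Sum = (30 + 10 + 21 + 35)/30 = 96/30

L = 96/30 = 3.2000 bits/symbol


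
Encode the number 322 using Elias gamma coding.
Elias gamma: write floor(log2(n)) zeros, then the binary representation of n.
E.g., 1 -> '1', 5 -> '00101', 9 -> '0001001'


num_bits = floor(log2(322)) + 1 = 9
leading_zeros = num_bits - 1 = 8
binary(322) = 101000010

Elias gamma(322) = '00000000' + '101000010' = 00000000101000010 (17 bits)


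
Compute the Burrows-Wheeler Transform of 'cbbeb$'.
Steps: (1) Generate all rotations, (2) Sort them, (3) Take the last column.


Rotations (sorted):
  0: $cbbeb -> last char: b
  1: b$cbbe -> last char: e
  2: bbeb$c -> last char: c
  3: beb$cb -> last char: b
  4: cbbeb$ -> last char: $
  5: eb$cbb -> last char: b


BWT = becb$b


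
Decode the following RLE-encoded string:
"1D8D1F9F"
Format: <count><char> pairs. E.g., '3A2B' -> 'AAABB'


Expanding each <count><char> pair:
  1D -> 'D'
  8D -> 'DDDDDDDD'
  1F -> 'F'
  9F -> 'FFFFFFFFF'

Decoded = DDDDDDDDDFFFFFFFFFF


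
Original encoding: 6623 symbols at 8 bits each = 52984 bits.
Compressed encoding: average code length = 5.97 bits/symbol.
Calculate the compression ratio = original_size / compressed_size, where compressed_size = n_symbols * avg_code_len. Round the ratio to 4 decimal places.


original_size = n_symbols * orig_bits = 6623 * 8 = 52984 bits
compressed_size = n_symbols * avg_code_len = 6623 * 5.97 = 39539.31 bits
ratio = original_size / compressed_size = 52984 / 39539.31 = 1.34

Compression ratio = 1.34


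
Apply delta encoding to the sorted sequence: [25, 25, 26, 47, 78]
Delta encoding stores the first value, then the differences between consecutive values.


First value: 25
Deltas:
  25 - 25 = 0
  26 - 25 = 1
  47 - 26 = 21
  78 - 47 = 31


Delta encoded: [25, 0, 1, 21, 31]


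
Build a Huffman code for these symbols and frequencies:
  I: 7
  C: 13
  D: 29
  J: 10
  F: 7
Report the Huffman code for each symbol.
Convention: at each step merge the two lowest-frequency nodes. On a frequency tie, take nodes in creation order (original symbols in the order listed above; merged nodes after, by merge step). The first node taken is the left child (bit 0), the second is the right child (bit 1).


Huffman tree construction:
Step 1: Merge I(7) + F(7) = 14
Step 2: Merge J(10) + C(13) = 23
Step 3: Merge (I+F)(14) + (J+C)(23) = 37
Step 4: Merge D(29) + ((I+F)+(J+C))(37) = 66
Read each symbol's code off the tree from the root (left child = 0, right child = 1).

Codes:
  I: 100 (length 3)
  C: 111 (length 3)
  D: 0 (length 1)
  J: 110 (length 3)
  F: 101 (length 3)
Average code length: 140/66 = 2.1212 bits/symbol


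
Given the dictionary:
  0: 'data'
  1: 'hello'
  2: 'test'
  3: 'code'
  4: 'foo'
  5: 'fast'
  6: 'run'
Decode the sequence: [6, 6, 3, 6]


Look up each index in the dictionary:
  6 -> 'run'
  6 -> 'run'
  3 -> 'code'
  6 -> 'run'

Decoded: "run run code run"


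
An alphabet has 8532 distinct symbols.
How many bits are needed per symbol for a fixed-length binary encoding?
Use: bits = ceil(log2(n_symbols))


log2(8532) = 13.0587
Bracket: 2^13 = 8192 < 8532 <= 2^14 = 16384
So ceil(log2(8532)) = 14

bits = ceil(log2(8532)) = ceil(13.0587) = 14 bits


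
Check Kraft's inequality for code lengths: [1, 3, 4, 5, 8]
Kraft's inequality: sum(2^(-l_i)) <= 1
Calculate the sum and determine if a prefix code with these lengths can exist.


Sum = 2^(-1) + 2^(-3) + 2^(-4) + 2^(-5) + 2^(-8)
    = 0.5 + 0.125 + 0.0625 + 0.03125 + 0.00390625
    = 185/256 = 0.72265625
Since 0.72265625 <= 1, Kraft's inequality IS satisfied.
A prefix code with these lengths CAN exist.

Kraft sum = 0.72265625. Satisfied.


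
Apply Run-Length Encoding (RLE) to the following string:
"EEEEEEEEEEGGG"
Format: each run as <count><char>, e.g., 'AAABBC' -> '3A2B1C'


Scanning runs left to right:
  i=0: run of 'E' x 10 -> '10E'
  i=10: run of 'G' x 3 -> '3G'

RLE = 10E3G


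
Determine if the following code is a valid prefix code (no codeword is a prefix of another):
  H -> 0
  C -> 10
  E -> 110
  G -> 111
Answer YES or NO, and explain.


Checking each pair (does one codeword prefix another?):
  H='0' vs C='10': no prefix
  H='0' vs E='110': no prefix
  H='0' vs G='111': no prefix
  C='10' vs H='0': no prefix
  C='10' vs E='110': no prefix
  C='10' vs G='111': no prefix
  E='110' vs H='0': no prefix
  E='110' vs C='10': no prefix
  E='110' vs G='111': no prefix
  G='111' vs H='0': no prefix
  G='111' vs C='10': no prefix
  G='111' vs E='110': no prefix
No violation found over all pairs.

YES -- this is a valid prefix code. No codeword is a prefix of any other codeword.


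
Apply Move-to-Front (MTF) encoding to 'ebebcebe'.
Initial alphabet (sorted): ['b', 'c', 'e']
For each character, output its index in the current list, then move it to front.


MTF encoding:
'e': index 2 in ['b', 'c', 'e'] -> ['e', 'b', 'c']
'b': index 1 in ['e', 'b', 'c'] -> ['b', 'e', 'c']
'e': index 1 in ['b', 'e', 'c'] -> ['e', 'b', 'c']
'b': index 1 in ['e', 'b', 'c'] -> ['b', 'e', 'c']
'c': index 2 in ['b', 'e', 'c'] -> ['c', 'b', 'e']
'e': index 2 in ['c', 'b', 'e'] -> ['e', 'c', 'b']
'b': index 2 in ['e', 'c', 'b'] -> ['b', 'e', 'c']
'e': index 1 in ['b', 'e', 'c'] -> ['e', 'b', 'c']


Output: [2, 1, 1, 1, 2, 2, 2, 1]


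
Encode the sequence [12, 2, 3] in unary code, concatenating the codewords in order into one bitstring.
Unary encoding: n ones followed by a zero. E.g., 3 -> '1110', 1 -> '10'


Encode each number as n ones followed by a terminating 0:
  12 -> 1111111111110 (13 bits)
  2 -> 110 (3 bits)
  3 -> 1110 (4 bits)
Total length = 13 + 3 + 4 = 20 bits.

Unary([12, 2, 3]) = 11111111111101101110 (20 bits)


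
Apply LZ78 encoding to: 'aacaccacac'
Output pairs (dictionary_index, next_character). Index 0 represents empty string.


LZ78 encoding steps:
Dictionary: {0: ''}
Step 1: w='' (idx 0), next='a' -> output (0, 'a'), add 'a' as idx 1
Step 2: w='a' (idx 1), next='c' -> output (1, 'c'), add 'ac' as idx 2
Step 3: w='ac' (idx 2), next='c' -> output (2, 'c'), add 'acc' as idx 3
Step 4: w='ac' (idx 2), next='a' -> output (2, 'a'), add 'aca' as idx 4
Step 5: w='' (idx 0), next='c' -> output (0, 'c'), add 'c' as idx 5


Encoded: [(0, 'a'), (1, 'c'), (2, 'c'), (2, 'a'), (0, 'c')]


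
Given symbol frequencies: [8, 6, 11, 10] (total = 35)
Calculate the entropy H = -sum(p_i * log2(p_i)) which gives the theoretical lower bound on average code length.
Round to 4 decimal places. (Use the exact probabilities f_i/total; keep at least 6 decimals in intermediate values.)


Per-symbol terms -p_i * log2(p_i) with p_i = f_i/35:
  p = 8/35 = 0.228571: log2(p) = -2.129283, -p*log2(p) = 0.486693
  p = 6/35 = 0.171429: log2(p) = -2.544321, -p*log2(p) = 0.436169
  p = 11/35 = 0.314286: log2(p) = -1.669851, -p*log2(p) = 0.524810
  p = 10/35 = 0.285714: log2(p) = -1.807355, -p*log2(p) = 0.516387
H = 0.486693 + 0.436169 + 0.524810 + 0.516387 = 1.964059

H = 1.9641 bits/symbol


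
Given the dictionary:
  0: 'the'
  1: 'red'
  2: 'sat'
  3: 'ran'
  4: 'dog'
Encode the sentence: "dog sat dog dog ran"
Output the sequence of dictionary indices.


Look up each word in the dictionary:
  'dog' -> 4
  'sat' -> 2
  'dog' -> 4
  'dog' -> 4
  'ran' -> 3

Encoded: [4, 2, 4, 4, 3]


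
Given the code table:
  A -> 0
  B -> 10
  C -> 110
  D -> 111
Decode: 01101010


Decoding:
0 -> A
110 -> C
10 -> B
10 -> B


Result: ACBB


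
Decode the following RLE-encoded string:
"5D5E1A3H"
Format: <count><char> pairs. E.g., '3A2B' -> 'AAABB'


Expanding each <count><char> pair:
  5D -> 'DDDDD'
  5E -> 'EEEEE'
  1A -> 'A'
  3H -> 'HHH'

Decoded = DDDDDEEEEEAHHH


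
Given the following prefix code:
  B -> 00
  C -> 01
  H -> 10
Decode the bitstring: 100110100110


Decoding step by step:
Bits 10 -> H
Bits 01 -> C
Bits 10 -> H
Bits 10 -> H
Bits 01 -> C
Bits 10 -> H


Decoded message: HCHHCH


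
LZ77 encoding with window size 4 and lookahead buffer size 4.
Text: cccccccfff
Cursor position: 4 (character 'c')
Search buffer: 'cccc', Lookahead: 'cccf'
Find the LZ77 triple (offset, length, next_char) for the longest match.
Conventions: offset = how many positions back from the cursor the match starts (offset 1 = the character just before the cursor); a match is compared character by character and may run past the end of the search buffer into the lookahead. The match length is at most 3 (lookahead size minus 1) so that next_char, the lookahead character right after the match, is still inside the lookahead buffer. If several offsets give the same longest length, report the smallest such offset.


Try each offset into the search buffer:
  offset=1 (pos 3, char 'c'): match length 3
  offset=2 (pos 2, char 'c'): match length 3
  offset=3 (pos 1, char 'c'): match length 3
  offset=4 (pos 0, char 'c'): match length 3
Longest match has length 3, found at offsets 1, 2, 3, 4; take the smallest, offset 1.
next_char = character at position 4 + 3 = 7 -> 'f'

Best match: offset=1, length=3 (matching 'ccc' starting at position 3)
LZ77 triple: (1, 3, 'f')


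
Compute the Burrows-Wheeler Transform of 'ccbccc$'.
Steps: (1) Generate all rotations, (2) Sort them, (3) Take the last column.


Rotations (sorted):
  0: $ccbccc -> last char: c
  1: bccc$cc -> last char: c
  2: c$ccbcc -> last char: c
  3: cbccc$c -> last char: c
  4: cc$ccbc -> last char: c
  5: ccbccc$ -> last char: $
  6: ccc$ccb -> last char: b


BWT = ccccc$b


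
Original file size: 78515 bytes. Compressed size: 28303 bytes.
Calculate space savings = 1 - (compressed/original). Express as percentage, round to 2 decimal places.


ratio = compressed/original = 28303/78515 = 0.360479
savings = 1 - ratio = 1 - 0.360479 = 0.639521
as a percentage: 0.639521 * 100 = 63.95%

Space savings = 1 - 28303/78515 = 63.95%


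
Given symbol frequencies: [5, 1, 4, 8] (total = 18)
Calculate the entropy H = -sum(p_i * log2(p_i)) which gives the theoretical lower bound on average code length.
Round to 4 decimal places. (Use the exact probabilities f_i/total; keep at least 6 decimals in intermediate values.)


Per-symbol terms -p_i * log2(p_i) with p_i = f_i/18:
  p = 5/18 = 0.277778: log2(p) = -1.847997, -p*log2(p) = 0.513332
  p = 1/18 = 0.055556: log2(p) = -4.169925, -p*log2(p) = 0.231663
  p = 4/18 = 0.222222: log2(p) = -2.169925, -p*log2(p) = 0.482206
  p = 8/18 = 0.444444: log2(p) = -1.169925, -p*log2(p) = 0.519967
H = 0.513332 + 0.231663 + 0.482206 + 0.519967 = 1.747168

H = 1.7472 bits/symbol


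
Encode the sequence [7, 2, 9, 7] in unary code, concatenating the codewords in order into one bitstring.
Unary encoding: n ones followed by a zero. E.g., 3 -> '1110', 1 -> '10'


Encode each number as n ones followed by a terminating 0:
  7 -> 11111110 (8 bits)
  2 -> 110 (3 bits)
  9 -> 1111111110 (10 bits)
  7 -> 11111110 (8 bits)
Total length = 8 + 3 + 10 + 8 = 29 bits.

Unary([7, 2, 9, 7]) = 11111110110111111111011111110 (29 bits)


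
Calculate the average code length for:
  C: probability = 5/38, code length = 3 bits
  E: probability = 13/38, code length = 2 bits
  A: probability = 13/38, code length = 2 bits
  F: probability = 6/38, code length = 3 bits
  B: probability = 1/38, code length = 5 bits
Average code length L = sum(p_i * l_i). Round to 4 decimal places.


Weighted contributions p_i * l_i:
  C: (5/38) * 3 = 15/38
  E: (13/38) * 2 = 26/38
  A: (13/38) * 2 = 26/38
  F: (6/38) * 3 = 18/38
  B: (1/38) * 5 = 5/38
Sum = (15 + 26 + 26 + 18 + 5)/38 = 90/38

L = 90/38 = 2.3684 bits/symbol


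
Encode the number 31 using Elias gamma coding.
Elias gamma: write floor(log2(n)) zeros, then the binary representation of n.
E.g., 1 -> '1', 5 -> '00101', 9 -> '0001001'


num_bits = floor(log2(31)) + 1 = 5
leading_zeros = num_bits - 1 = 4
binary(31) = 11111

Elias gamma(31) = '0000' + '11111' = 000011111 (9 bits)


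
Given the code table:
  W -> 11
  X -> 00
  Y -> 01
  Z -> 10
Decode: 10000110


Decoding:
10 -> Z
00 -> X
01 -> Y
10 -> Z


Result: ZXYZ


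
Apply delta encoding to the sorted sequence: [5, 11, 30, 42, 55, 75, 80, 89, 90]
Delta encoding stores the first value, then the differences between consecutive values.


First value: 5
Deltas:
  11 - 5 = 6
  30 - 11 = 19
  42 - 30 = 12
  55 - 42 = 13
  75 - 55 = 20
  80 - 75 = 5
  89 - 80 = 9
  90 - 89 = 1


Delta encoded: [5, 6, 19, 12, 13, 20, 5, 9, 1]


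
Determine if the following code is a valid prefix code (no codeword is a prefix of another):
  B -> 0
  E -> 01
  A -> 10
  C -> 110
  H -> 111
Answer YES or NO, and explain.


Checking each pair (does one codeword prefix another?):
  B='0' vs E='01': prefix -- VIOLATION

NO -- this is NOT a valid prefix code. B (0) is a prefix of E (01).


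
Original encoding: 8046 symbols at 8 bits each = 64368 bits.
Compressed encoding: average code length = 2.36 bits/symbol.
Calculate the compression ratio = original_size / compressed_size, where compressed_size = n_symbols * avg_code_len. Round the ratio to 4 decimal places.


original_size = n_symbols * orig_bits = 8046 * 8 = 64368 bits
compressed_size = n_symbols * avg_code_len = 8046 * 2.36 = 18988.56 bits
ratio = original_size / compressed_size = 64368 / 18988.56 = 3.3898

Compression ratio = 3.3898


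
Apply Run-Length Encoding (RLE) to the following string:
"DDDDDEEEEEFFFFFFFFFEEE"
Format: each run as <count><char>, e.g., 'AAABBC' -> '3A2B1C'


Scanning runs left to right:
  i=0: run of 'D' x 5 -> '5D'
  i=5: run of 'E' x 5 -> '5E'
  i=10: run of 'F' x 9 -> '9F'
  i=19: run of 'E' x 3 -> '3E'

RLE = 5D5E9F3E


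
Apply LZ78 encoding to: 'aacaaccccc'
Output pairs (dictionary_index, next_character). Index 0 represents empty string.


LZ78 encoding steps:
Dictionary: {0: ''}
Step 1: w='' (idx 0), next='a' -> output (0, 'a'), add 'a' as idx 1
Step 2: w='a' (idx 1), next='c' -> output (1, 'c'), add 'ac' as idx 2
Step 3: w='a' (idx 1), next='a' -> output (1, 'a'), add 'aa' as idx 3
Step 4: w='' (idx 0), next='c' -> output (0, 'c'), add 'c' as idx 4
Step 5: w='c' (idx 4), next='c' -> output (4, 'c'), add 'cc' as idx 5
Step 6: w='cc' (idx 5), end of input -> output (5, '')


Encoded: [(0, 'a'), (1, 'c'), (1, 'a'), (0, 'c'), (4, 'c'), (5, '')]


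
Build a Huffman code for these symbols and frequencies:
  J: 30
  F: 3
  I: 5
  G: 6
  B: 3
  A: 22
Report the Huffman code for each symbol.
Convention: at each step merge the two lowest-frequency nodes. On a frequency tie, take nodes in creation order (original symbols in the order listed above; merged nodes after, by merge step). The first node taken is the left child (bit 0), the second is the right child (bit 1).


Huffman tree construction:
Step 1: Merge F(3) + B(3) = 6
Step 2: Merge I(5) + G(6) = 11
Step 3: Merge (F+B)(6) + (I+G)(11) = 17
Step 4: Merge ((F+B)+(I+G))(17) + A(22) = 39
Step 5: Merge J(30) + (((F+B)+(I+G))+A)(39) = 69
Read each symbol's code off the tree from the root (left child = 0, right child = 1).

Codes:
  J: 0 (length 1)
  F: 1000 (length 4)
  I: 1010 (length 4)
  G: 1011 (length 4)
  B: 1001 (length 4)
  A: 11 (length 2)
Average code length: 142/69 = 2.0580 bits/symbol


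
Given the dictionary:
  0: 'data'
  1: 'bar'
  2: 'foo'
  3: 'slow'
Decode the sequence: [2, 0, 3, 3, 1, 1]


Look up each index in the dictionary:
  2 -> 'foo'
  0 -> 'data'
  3 -> 'slow'
  3 -> 'slow'
  1 -> 'bar'
  1 -> 'bar'

Decoded: "foo data slow slow bar bar"


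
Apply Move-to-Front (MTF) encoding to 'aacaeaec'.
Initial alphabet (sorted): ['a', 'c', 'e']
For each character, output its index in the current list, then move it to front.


MTF encoding:
'a': index 0 in ['a', 'c', 'e'] -> ['a', 'c', 'e']
'a': index 0 in ['a', 'c', 'e'] -> ['a', 'c', 'e']
'c': index 1 in ['a', 'c', 'e'] -> ['c', 'a', 'e']
'a': index 1 in ['c', 'a', 'e'] -> ['a', 'c', 'e']
'e': index 2 in ['a', 'c', 'e'] -> ['e', 'a', 'c']
'a': index 1 in ['e', 'a', 'c'] -> ['a', 'e', 'c']
'e': index 1 in ['a', 'e', 'c'] -> ['e', 'a', 'c']
'c': index 2 in ['e', 'a', 'c'] -> ['c', 'e', 'a']


Output: [0, 0, 1, 1, 2, 1, 1, 2]


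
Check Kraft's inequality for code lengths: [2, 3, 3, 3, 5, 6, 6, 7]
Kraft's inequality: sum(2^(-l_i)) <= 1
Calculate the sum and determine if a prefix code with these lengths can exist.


Sum = 2^(-2) + 2^(-3) + 2^(-3) + 2^(-3) + 2^(-5) + 2^(-6) + 2^(-6) + 2^(-7)
    = 0.25 + 0.125 + 0.125 + 0.125 + 0.03125 + 0.015625 + 0.015625 + 0.0078125
    = 89/128 = 0.6953125
Since 0.6953125 <= 1, Kraft's inequality IS satisfied.
A prefix code with these lengths CAN exist.

Kraft sum = 0.6953125. Satisfied.


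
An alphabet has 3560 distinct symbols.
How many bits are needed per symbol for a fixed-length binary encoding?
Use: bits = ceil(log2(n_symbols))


log2(3560) = 11.7977
Bracket: 2^11 = 2048 < 3560 <= 2^12 = 4096
So ceil(log2(3560)) = 12

bits = ceil(log2(3560)) = ceil(11.7977) = 12 bits


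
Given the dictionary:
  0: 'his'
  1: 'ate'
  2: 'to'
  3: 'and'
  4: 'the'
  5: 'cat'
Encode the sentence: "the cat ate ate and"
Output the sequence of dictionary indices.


Look up each word in the dictionary:
  'the' -> 4
  'cat' -> 5
  'ate' -> 1
  'ate' -> 1
  'and' -> 3

Encoded: [4, 5, 1, 1, 3]


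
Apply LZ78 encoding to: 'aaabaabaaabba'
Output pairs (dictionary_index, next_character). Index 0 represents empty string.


LZ78 encoding steps:
Dictionary: {0: ''}
Step 1: w='' (idx 0), next='a' -> output (0, 'a'), add 'a' as idx 1
Step 2: w='a' (idx 1), next='a' -> output (1, 'a'), add 'aa' as idx 2
Step 3: w='' (idx 0), next='b' -> output (0, 'b'), add 'b' as idx 3
Step 4: w='aa' (idx 2), next='b' -> output (2, 'b'), add 'aab' as idx 4
Step 5: w='aa' (idx 2), next='a' -> output (2, 'a'), add 'aaa' as idx 5
Step 6: w='b' (idx 3), next='b' -> output (3, 'b'), add 'bb' as idx 6
Step 7: w='a' (idx 1), end of input -> output (1, '')


Encoded: [(0, 'a'), (1, 'a'), (0, 'b'), (2, 'b'), (2, 'a'), (3, 'b'), (1, '')]


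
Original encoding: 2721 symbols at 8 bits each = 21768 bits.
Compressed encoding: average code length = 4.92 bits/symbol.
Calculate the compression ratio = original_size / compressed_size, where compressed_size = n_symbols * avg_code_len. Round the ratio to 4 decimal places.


original_size = n_symbols * orig_bits = 2721 * 8 = 21768 bits
compressed_size = n_symbols * avg_code_len = 2721 * 4.92 = 13387.32 bits
ratio = original_size / compressed_size = 21768 / 13387.32 = 1.626

Compression ratio = 1.626


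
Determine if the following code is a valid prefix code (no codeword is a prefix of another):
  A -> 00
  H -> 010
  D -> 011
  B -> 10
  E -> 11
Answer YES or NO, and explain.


Checking each pair (does one codeword prefix another?):
  A='00' vs H='010': no prefix
  A='00' vs D='011': no prefix
  A='00' vs B='10': no prefix
  A='00' vs E='11': no prefix
  H='010' vs A='00': no prefix
  H='010' vs D='011': no prefix
  H='010' vs B='10': no prefix
  H='010' vs E='11': no prefix
  D='011' vs A='00': no prefix
  D='011' vs H='010': no prefix
  D='011' vs B='10': no prefix
  D='011' vs E='11': no prefix
  B='10' vs A='00': no prefix
  B='10' vs H='010': no prefix
  B='10' vs D='011': no prefix
  B='10' vs E='11': no prefix
  E='11' vs A='00': no prefix
  E='11' vs H='010': no prefix
  E='11' vs D='011': no prefix
  E='11' vs B='10': no prefix
No violation found over all pairs.

YES -- this is a valid prefix code. No codeword is a prefix of any other codeword.


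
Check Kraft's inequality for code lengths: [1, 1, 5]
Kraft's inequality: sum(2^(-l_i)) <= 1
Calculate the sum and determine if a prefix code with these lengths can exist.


Sum = 2^(-1) + 2^(-1) + 2^(-5)
    = 0.5 + 0.5 + 0.03125
    = 33/32 = 1.03125
Since 1.03125 > 1, Kraft's inequality is NOT satisfied.
A prefix code with these lengths CANNOT exist.

Kraft sum = 1.03125. Not satisfied.


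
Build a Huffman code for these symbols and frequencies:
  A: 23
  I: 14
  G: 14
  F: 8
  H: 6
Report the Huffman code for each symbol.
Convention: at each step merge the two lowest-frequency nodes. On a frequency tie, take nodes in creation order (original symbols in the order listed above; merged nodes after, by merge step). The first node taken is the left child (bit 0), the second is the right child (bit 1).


Huffman tree construction:
Step 1: Merge H(6) + F(8) = 14
Step 2: Merge I(14) + G(14) = 28
Step 3: Merge (H+F)(14) + A(23) = 37
Step 4: Merge (I+G)(28) + ((H+F)+A)(37) = 65
Read each symbol's code off the tree from the root (left child = 0, right child = 1).

Codes:
  A: 11 (length 2)
  I: 00 (length 2)
  G: 01 (length 2)
  F: 101 (length 3)
  H: 100 (length 3)
Average code length: 144/65 = 2.2154 bits/symbol


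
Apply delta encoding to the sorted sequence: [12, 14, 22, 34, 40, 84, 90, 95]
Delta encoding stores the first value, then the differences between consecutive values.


First value: 12
Deltas:
  14 - 12 = 2
  22 - 14 = 8
  34 - 22 = 12
  40 - 34 = 6
  84 - 40 = 44
  90 - 84 = 6
  95 - 90 = 5


Delta encoded: [12, 2, 8, 12, 6, 44, 6, 5]


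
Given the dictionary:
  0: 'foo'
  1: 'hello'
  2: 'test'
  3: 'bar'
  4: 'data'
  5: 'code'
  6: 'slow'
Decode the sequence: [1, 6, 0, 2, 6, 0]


Look up each index in the dictionary:
  1 -> 'hello'
  6 -> 'slow'
  0 -> 'foo'
  2 -> 'test'
  6 -> 'slow'
  0 -> 'foo'

Decoded: "hello slow foo test slow foo"


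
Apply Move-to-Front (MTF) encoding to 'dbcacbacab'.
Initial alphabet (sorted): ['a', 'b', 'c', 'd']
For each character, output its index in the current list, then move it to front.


MTF encoding:
'd': index 3 in ['a', 'b', 'c', 'd'] -> ['d', 'a', 'b', 'c']
'b': index 2 in ['d', 'a', 'b', 'c'] -> ['b', 'd', 'a', 'c']
'c': index 3 in ['b', 'd', 'a', 'c'] -> ['c', 'b', 'd', 'a']
'a': index 3 in ['c', 'b', 'd', 'a'] -> ['a', 'c', 'b', 'd']
'c': index 1 in ['a', 'c', 'b', 'd'] -> ['c', 'a', 'b', 'd']
'b': index 2 in ['c', 'a', 'b', 'd'] -> ['b', 'c', 'a', 'd']
'a': index 2 in ['b', 'c', 'a', 'd'] -> ['a', 'b', 'c', 'd']
'c': index 2 in ['a', 'b', 'c', 'd'] -> ['c', 'a', 'b', 'd']
'a': index 1 in ['c', 'a', 'b', 'd'] -> ['a', 'c', 'b', 'd']
'b': index 2 in ['a', 'c', 'b', 'd'] -> ['b', 'a', 'c', 'd']


Output: [3, 2, 3, 3, 1, 2, 2, 2, 1, 2]


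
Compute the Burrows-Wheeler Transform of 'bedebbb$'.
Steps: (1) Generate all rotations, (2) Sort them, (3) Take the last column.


Rotations (sorted):
  0: $bedebbb -> last char: b
  1: b$bedebb -> last char: b
  2: bb$bedeb -> last char: b
  3: bbb$bede -> last char: e
  4: bedebbb$ -> last char: $
  5: debbb$be -> last char: e
  6: ebbb$bed -> last char: d
  7: edebbb$b -> last char: b


BWT = bbbe$edb


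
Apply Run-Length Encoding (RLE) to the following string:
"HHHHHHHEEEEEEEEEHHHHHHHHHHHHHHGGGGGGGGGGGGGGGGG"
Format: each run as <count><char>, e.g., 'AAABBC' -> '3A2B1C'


Scanning runs left to right:
  i=0: run of 'H' x 7 -> '7H'
  i=7: run of 'E' x 9 -> '9E'
  i=16: run of 'H' x 14 -> '14H'
  i=30: run of 'G' x 17 -> '17G'

RLE = 7H9E14H17G


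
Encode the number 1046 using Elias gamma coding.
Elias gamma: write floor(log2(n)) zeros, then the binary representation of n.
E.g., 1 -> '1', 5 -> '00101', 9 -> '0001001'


num_bits = floor(log2(1046)) + 1 = 11
leading_zeros = num_bits - 1 = 10
binary(1046) = 10000010110

Elias gamma(1046) = '0000000000' + '10000010110' = 000000000010000010110 (21 bits)


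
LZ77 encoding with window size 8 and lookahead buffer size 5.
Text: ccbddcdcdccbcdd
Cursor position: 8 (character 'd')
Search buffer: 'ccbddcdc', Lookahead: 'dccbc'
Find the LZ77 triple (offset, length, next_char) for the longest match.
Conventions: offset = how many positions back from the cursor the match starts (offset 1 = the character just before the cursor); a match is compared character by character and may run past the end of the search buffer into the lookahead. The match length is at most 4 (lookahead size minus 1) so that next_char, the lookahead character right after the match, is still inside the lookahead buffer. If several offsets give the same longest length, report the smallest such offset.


Try each offset into the search buffer:
  offset=1 (pos 7, char 'c'): match length 0
  offset=2 (pos 6, char 'd'): match length 2
  offset=3 (pos 5, char 'c'): match length 0
  offset=4 (pos 4, char 'd'): match length 2
  offset=5 (pos 3, char 'd'): match length 1
  offset=6 (pos 2, char 'b'): match length 0
  offset=7 (pos 1, char 'c'): match length 0
  offset=8 (pos 0, char 'c'): match length 0
Longest match has length 2, found at offsets 2, 4; take the smallest, offset 2.
next_char = character at position 8 + 2 = 10 -> 'c'

Best match: offset=2, length=2 (matching 'dc' starting at position 6)
LZ77 triple: (2, 2, 'c')


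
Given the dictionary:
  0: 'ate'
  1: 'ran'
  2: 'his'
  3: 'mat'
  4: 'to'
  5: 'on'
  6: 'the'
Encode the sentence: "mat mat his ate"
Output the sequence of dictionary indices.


Look up each word in the dictionary:
  'mat' -> 3
  'mat' -> 3
  'his' -> 2
  'ate' -> 0

Encoded: [3, 3, 2, 0]


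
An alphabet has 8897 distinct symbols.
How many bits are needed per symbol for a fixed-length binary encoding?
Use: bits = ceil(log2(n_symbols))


log2(8897) = 13.1191
Bracket: 2^13 = 8192 < 8897 <= 2^14 = 16384
So ceil(log2(8897)) = 14

bits = ceil(log2(8897)) = ceil(13.1191) = 14 bits


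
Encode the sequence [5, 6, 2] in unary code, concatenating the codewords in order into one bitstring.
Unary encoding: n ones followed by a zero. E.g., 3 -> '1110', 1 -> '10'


Encode each number as n ones followed by a terminating 0:
  5 -> 111110 (6 bits)
  6 -> 1111110 (7 bits)
  2 -> 110 (3 bits)
Total length = 6 + 7 + 3 = 16 bits.

Unary([5, 6, 2]) = 1111101111110110 (16 bits)


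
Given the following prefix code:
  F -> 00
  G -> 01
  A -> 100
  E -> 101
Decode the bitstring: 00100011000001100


Decoding step by step:
Bits 00 -> F
Bits 100 -> A
Bits 01 -> G
Bits 100 -> A
Bits 00 -> F
Bits 01 -> G
Bits 100 -> A


Decoded message: FAGAFGA


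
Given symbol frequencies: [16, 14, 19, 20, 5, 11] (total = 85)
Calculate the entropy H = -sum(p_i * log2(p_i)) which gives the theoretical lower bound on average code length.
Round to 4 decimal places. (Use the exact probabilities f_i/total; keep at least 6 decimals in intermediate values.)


Per-symbol terms -p_i * log2(p_i) with p_i = f_i/85:
  p = 16/85 = 0.188235: log2(p) = -2.409391, -p*log2(p) = 0.453532
  p = 14/85 = 0.164706: log2(p) = -2.602036, -p*log2(p) = 0.428571
  p = 19/85 = 0.223529: log2(p) = -2.161463, -p*log2(p) = 0.483151
  p = 20/85 = 0.235294: log2(p) = -2.087463, -p*log2(p) = 0.491168
  p = 5/85 = 0.058824: log2(p) = -4.087463, -p*log2(p) = 0.240439
  p = 11/85 = 0.129412: log2(p) = -2.949959, -p*log2(p) = 0.381759
H = 0.453532 + 0.428571 + 0.483151 + 0.491168 + 0.240439 + 0.381759 = 2.478620

H = 2.4786 bits/symbol


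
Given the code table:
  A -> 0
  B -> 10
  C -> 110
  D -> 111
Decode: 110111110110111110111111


Decoding:
110 -> C
111 -> D
110 -> C
110 -> C
111 -> D
110 -> C
111 -> D
111 -> D


Result: CDCCDCDD


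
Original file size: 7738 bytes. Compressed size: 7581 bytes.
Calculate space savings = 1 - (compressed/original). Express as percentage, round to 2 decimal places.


ratio = compressed/original = 7581/7738 = 0.979711
savings = 1 - ratio = 1 - 0.979711 = 0.020289
as a percentage: 0.020289 * 100 = 2.03%

Space savings = 1 - 7581/7738 = 2.03%


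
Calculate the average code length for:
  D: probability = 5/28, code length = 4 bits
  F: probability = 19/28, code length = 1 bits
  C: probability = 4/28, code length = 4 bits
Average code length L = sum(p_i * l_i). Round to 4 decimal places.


Weighted contributions p_i * l_i:
  D: (5/28) * 4 = 20/28
  F: (19/28) * 1 = 19/28
  C: (4/28) * 4 = 16/28
Sum = (20 + 19 + 16)/28 = 55/28

L = 55/28 = 1.9643 bits/symbol


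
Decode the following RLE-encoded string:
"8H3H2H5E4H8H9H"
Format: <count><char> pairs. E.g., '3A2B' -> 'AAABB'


Expanding each <count><char> pair:
  8H -> 'HHHHHHHH'
  3H -> 'HHH'
  2H -> 'HH'
  5E -> 'EEEEE'
  4H -> 'HHHH'
  8H -> 'HHHHHHHH'
  9H -> 'HHHHHHHHH'

Decoded = HHHHHHHHHHHHHEEEEEHHHHHHHHHHHHHHHHHHHHH


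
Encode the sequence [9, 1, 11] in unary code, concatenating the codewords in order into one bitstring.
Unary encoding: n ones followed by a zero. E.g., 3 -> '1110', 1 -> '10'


Encode each number as n ones followed by a terminating 0:
  9 -> 1111111110 (10 bits)
  1 -> 10 (2 bits)
  11 -> 111111111110 (12 bits)
Total length = 10 + 2 + 12 = 24 bits.

Unary([9, 1, 11]) = 111111111010111111111110 (24 bits)


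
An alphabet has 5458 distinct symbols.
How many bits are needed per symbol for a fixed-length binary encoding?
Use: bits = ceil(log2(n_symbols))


log2(5458) = 12.4142
Bracket: 2^12 = 4096 < 5458 <= 2^13 = 8192
So ceil(log2(5458)) = 13

bits = ceil(log2(5458)) = ceil(12.4142) = 13 bits


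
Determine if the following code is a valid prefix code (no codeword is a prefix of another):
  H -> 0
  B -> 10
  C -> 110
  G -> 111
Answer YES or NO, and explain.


Checking each pair (does one codeword prefix another?):
  H='0' vs B='10': no prefix
  H='0' vs C='110': no prefix
  H='0' vs G='111': no prefix
  B='10' vs H='0': no prefix
  B='10' vs C='110': no prefix
  B='10' vs G='111': no prefix
  C='110' vs H='0': no prefix
  C='110' vs B='10': no prefix
  C='110' vs G='111': no prefix
  G='111' vs H='0': no prefix
  G='111' vs B='10': no prefix
  G='111' vs C='110': no prefix
No violation found over all pairs.

YES -- this is a valid prefix code. No codeword is a prefix of any other codeword.


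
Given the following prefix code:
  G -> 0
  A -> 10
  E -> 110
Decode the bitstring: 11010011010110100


Decoding step by step:
Bits 110 -> E
Bits 10 -> A
Bits 0 -> G
Bits 110 -> E
Bits 10 -> A
Bits 110 -> E
Bits 10 -> A
Bits 0 -> G


Decoded message: EAGEAEAG


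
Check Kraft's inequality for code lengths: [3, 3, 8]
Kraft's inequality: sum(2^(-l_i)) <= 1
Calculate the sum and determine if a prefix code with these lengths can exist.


Sum = 2^(-3) + 2^(-3) + 2^(-8)
    = 0.125 + 0.125 + 0.00390625
    = 65/256 = 0.25390625
Since 0.25390625 <= 1, Kraft's inequality IS satisfied.
A prefix code with these lengths CAN exist.

Kraft sum = 0.25390625. Satisfied.


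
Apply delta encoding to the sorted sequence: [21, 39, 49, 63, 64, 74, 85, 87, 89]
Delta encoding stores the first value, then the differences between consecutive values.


First value: 21
Deltas:
  39 - 21 = 18
  49 - 39 = 10
  63 - 49 = 14
  64 - 63 = 1
  74 - 64 = 10
  85 - 74 = 11
  87 - 85 = 2
  89 - 87 = 2


Delta encoded: [21, 18, 10, 14, 1, 10, 11, 2, 2]


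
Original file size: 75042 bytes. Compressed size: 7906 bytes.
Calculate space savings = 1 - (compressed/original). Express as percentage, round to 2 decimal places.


ratio = compressed/original = 7906/75042 = 0.105354
savings = 1 - ratio = 1 - 0.105354 = 0.894646
as a percentage: 0.894646 * 100 = 89.46%

Space savings = 1 - 7906/75042 = 89.46%


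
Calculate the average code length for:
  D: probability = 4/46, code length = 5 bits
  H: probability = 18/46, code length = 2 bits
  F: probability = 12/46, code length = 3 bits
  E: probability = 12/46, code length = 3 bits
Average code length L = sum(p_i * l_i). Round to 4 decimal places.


Weighted contributions p_i * l_i:
  D: (4/46) * 5 = 20/46
  H: (18/46) * 2 = 36/46
  F: (12/46) * 3 = 36/46
  E: (12/46) * 3 = 36/46
Sum = (20 + 36 + 36 + 36)/46 = 128/46

L = 128/46 = 2.7826 bits/symbol


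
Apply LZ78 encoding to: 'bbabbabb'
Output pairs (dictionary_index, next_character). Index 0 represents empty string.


LZ78 encoding steps:
Dictionary: {0: ''}
Step 1: w='' (idx 0), next='b' -> output (0, 'b'), add 'b' as idx 1
Step 2: w='b' (idx 1), next='a' -> output (1, 'a'), add 'ba' as idx 2
Step 3: w='b' (idx 1), next='b' -> output (1, 'b'), add 'bb' as idx 3
Step 4: w='' (idx 0), next='a' -> output (0, 'a'), add 'a' as idx 4
Step 5: w='bb' (idx 3), end of input -> output (3, '')


Encoded: [(0, 'b'), (1, 'a'), (1, 'b'), (0, 'a'), (3, '')]


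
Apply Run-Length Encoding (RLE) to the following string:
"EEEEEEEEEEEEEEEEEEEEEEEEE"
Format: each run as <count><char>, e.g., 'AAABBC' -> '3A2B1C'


Scanning runs left to right:
  i=0: run of 'E' x 25 -> '25E'

RLE = 25E


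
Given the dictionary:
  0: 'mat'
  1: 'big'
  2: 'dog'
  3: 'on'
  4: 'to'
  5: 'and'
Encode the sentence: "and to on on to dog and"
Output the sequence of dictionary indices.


Look up each word in the dictionary:
  'and' -> 5
  'to' -> 4
  'on' -> 3
  'on' -> 3
  'to' -> 4
  'dog' -> 2
  'and' -> 5

Encoded: [5, 4, 3, 3, 4, 2, 5]


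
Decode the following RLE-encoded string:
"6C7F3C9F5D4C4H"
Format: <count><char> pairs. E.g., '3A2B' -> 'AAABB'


Expanding each <count><char> pair:
  6C -> 'CCCCCC'
  7F -> 'FFFFFFF'
  3C -> 'CCC'
  9F -> 'FFFFFFFFF'
  5D -> 'DDDDD'
  4C -> 'CCCC'
  4H -> 'HHHH'

Decoded = CCCCCCFFFFFFFCCCFFFFFFFFFDDDDDCCCCHHHH


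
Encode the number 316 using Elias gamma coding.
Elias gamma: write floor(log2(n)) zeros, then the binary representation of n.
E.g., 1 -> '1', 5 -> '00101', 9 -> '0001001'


num_bits = floor(log2(316)) + 1 = 9
leading_zeros = num_bits - 1 = 8
binary(316) = 100111100

Elias gamma(316) = '00000000' + '100111100' = 00000000100111100 (17 bits)


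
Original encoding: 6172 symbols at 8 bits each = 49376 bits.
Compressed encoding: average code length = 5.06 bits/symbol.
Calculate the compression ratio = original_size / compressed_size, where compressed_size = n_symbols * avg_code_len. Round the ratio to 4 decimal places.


original_size = n_symbols * orig_bits = 6172 * 8 = 49376 bits
compressed_size = n_symbols * avg_code_len = 6172 * 5.06 = 31230.32 bits
ratio = original_size / compressed_size = 49376 / 31230.32 = 1.581

Compression ratio = 1.581


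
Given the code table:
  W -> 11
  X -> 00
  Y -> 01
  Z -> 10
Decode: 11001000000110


Decoding:
11 -> W
00 -> X
10 -> Z
00 -> X
00 -> X
01 -> Y
10 -> Z


Result: WXZXXYZ


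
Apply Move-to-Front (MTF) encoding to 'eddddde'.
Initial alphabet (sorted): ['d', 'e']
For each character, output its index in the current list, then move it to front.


MTF encoding:
'e': index 1 in ['d', 'e'] -> ['e', 'd']
'd': index 1 in ['e', 'd'] -> ['d', 'e']
'd': index 0 in ['d', 'e'] -> ['d', 'e']
'd': index 0 in ['d', 'e'] -> ['d', 'e']
'd': index 0 in ['d', 'e'] -> ['d', 'e']
'd': index 0 in ['d', 'e'] -> ['d', 'e']
'e': index 1 in ['d', 'e'] -> ['e', 'd']


Output: [1, 1, 0, 0, 0, 0, 1]


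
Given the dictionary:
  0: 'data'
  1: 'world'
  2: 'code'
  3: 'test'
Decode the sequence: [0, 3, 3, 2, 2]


Look up each index in the dictionary:
  0 -> 'data'
  3 -> 'test'
  3 -> 'test'
  2 -> 'code'
  2 -> 'code'

Decoded: "data test test code code"


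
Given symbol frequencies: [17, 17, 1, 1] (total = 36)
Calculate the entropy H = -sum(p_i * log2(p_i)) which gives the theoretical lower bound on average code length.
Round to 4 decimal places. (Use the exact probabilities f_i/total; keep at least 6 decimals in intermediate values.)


Per-symbol terms -p_i * log2(p_i) with p_i = f_i/36:
  p = 17/36 = 0.472222: log2(p) = -1.082462, -p*log2(p) = 0.511163
  p = 17/36 = 0.472222: log2(p) = -1.082462, -p*log2(p) = 0.511163
  p = 1/36 = 0.027778: log2(p) = -5.169925, -p*log2(p) = 0.143609
  p = 1/36 = 0.027778: log2(p) = -5.169925, -p*log2(p) = 0.143609
H = 0.511163 + 0.511163 + 0.143609 + 0.143609 = 1.309544

H = 1.3095 bits/symbol


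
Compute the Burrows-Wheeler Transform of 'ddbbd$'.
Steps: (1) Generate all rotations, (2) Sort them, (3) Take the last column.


Rotations (sorted):
  0: $ddbbd -> last char: d
  1: bbd$dd -> last char: d
  2: bd$ddb -> last char: b
  3: d$ddbb -> last char: b
  4: dbbd$d -> last char: d
  5: ddbbd$ -> last char: $


BWT = ddbbd$


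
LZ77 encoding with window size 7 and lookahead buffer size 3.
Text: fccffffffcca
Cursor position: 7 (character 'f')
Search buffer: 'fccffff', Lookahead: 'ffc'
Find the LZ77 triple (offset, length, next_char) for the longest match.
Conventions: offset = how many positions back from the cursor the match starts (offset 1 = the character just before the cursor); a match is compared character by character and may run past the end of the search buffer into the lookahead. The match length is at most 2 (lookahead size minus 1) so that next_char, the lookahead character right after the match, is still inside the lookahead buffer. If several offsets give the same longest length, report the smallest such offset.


Try each offset into the search buffer:
  offset=1 (pos 6, char 'f'): match length 2
  offset=2 (pos 5, char 'f'): match length 2
  offset=3 (pos 4, char 'f'): match length 2
  offset=4 (pos 3, char 'f'): match length 2
  offset=5 (pos 2, char 'c'): match length 0
  offset=6 (pos 1, char 'c'): match length 0
  offset=7 (pos 0, char 'f'): match length 1
Longest match has length 2, found at offsets 1, 2, 3, 4; take the smallest, offset 1.
next_char = character at position 7 + 2 = 9 -> 'c'

Best match: offset=1, length=2 (matching 'ff' starting at position 6)
LZ77 triple: (1, 2, 'c')


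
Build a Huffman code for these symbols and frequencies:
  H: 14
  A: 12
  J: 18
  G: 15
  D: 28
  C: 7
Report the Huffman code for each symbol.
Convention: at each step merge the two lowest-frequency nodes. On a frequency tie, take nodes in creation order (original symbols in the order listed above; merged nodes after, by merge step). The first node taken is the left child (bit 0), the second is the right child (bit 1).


Huffman tree construction:
Step 1: Merge C(7) + A(12) = 19
Step 2: Merge H(14) + G(15) = 29
Step 3: Merge J(18) + (C+A)(19) = 37
Step 4: Merge D(28) + (H+G)(29) = 57
Step 5: Merge (J+(C+A))(37) + (D+(H+G))(57) = 94
Read each symbol's code off the tree from the root (left child = 0, right child = 1).

Codes:
  H: 110 (length 3)
  A: 011 (length 3)
  J: 00 (length 2)
  G: 111 (length 3)
  D: 10 (length 2)
  C: 010 (length 3)
Average code length: 236/94 = 2.5106 bits/symbol


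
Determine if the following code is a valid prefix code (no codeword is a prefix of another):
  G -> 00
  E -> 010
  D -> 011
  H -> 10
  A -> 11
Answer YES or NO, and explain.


Checking each pair (does one codeword prefix another?):
  G='00' vs E='010': no prefix
  G='00' vs D='011': no prefix
  G='00' vs H='10': no prefix
  G='00' vs A='11': no prefix
  E='010' vs G='00': no prefix
  E='010' vs D='011': no prefix
  E='010' vs H='10': no prefix
  E='010' vs A='11': no prefix
  D='011' vs G='00': no prefix
  D='011' vs E='010': no prefix
  D='011' vs H='10': no prefix
  D='011' vs A='11': no prefix
  H='10' vs G='00': no prefix
  H='10' vs E='010': no prefix
  H='10' vs D='011': no prefix
  H='10' vs A='11': no prefix
  A='11' vs G='00': no prefix
  A='11' vs E='010': no prefix
  A='11' vs D='011': no prefix
  A='11' vs H='10': no prefix
No violation found over all pairs.

YES -- this is a valid prefix code. No codeword is a prefix of any other codeword.
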